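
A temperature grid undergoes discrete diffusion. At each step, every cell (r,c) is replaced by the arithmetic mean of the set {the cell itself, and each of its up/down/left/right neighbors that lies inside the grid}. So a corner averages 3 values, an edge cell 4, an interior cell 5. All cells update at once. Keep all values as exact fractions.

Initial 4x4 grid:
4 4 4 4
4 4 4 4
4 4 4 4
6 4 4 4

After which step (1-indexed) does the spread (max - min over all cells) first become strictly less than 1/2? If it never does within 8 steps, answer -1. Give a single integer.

Step 1: max=14/3, min=4, spread=2/3
Step 2: max=41/9, min=4, spread=5/9
Step 3: max=473/108, min=4, spread=41/108
  -> spread < 1/2 first at step 3
Step 4: max=14003/3240, min=4, spread=1043/3240
Step 5: max=414353/97200, min=4, spread=25553/97200
Step 6: max=12335459/2916000, min=36079/9000, spread=645863/2916000
Step 7: max=367561691/87480000, min=240971/60000, spread=16225973/87480000
Step 8: max=10975077983/2624400000, min=108701/27000, spread=409340783/2624400000

Answer: 3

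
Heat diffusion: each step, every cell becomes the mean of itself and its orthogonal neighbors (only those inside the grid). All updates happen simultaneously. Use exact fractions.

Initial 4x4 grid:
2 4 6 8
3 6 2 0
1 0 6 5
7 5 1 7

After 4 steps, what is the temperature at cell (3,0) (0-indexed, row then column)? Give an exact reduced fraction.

Answer: 224849/64800

Derivation:
Step 1: cell (3,0) = 13/3
Step 2: cell (3,0) = 31/9
Step 3: cell (3,0) = 7811/2160
Step 4: cell (3,0) = 224849/64800
Full grid after step 4:
  2851/800 134243/36000 444269/108000 272773/64800
  242501/72000 14649/4000 696043/180000 897373/216000
  745919/216000 630527/180000 700997/180000 859661/216000
  224849/64800 200501/54000 207239/54000 264419/64800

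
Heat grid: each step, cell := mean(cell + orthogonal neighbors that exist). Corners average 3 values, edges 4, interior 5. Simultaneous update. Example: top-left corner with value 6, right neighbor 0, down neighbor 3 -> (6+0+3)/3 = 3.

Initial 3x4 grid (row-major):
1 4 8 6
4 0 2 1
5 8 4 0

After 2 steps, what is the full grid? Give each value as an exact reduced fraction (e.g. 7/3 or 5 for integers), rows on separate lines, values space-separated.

After step 1:
  3 13/4 5 5
  5/2 18/5 3 9/4
  17/3 17/4 7/2 5/3
After step 2:
  35/12 297/80 65/16 49/12
  443/120 83/25 347/100 143/48
  149/36 1021/240 149/48 89/36

Answer: 35/12 297/80 65/16 49/12
443/120 83/25 347/100 143/48
149/36 1021/240 149/48 89/36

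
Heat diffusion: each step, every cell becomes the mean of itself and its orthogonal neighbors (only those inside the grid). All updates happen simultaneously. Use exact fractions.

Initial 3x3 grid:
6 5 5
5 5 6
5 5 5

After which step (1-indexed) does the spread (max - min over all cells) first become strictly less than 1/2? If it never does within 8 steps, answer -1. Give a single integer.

Step 1: max=16/3, min=5, spread=1/3
  -> spread < 1/2 first at step 1
Step 2: max=1267/240, min=61/12, spread=47/240
Step 3: max=5701/1080, min=411/80, spread=61/432
Step 4: max=340637/64800, min=222833/43200, spread=511/5184
Step 5: max=20399089/3888000, min=13419851/2592000, spread=4309/62208
Step 6: max=1221383633/233280000, min=268898099/51840000, spread=36295/746496
Step 7: max=73193043901/13996800000, min=48476849059/9331200000, spread=305773/8957952
Step 8: max=4387137511397/839808000000, min=2911341929473/559872000000, spread=2575951/107495424

Answer: 1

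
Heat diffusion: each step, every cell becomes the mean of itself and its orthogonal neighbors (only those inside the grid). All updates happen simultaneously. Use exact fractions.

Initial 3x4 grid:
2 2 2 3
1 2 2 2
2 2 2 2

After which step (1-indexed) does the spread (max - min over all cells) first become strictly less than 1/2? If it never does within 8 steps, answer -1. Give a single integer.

Step 1: max=7/3, min=5/3, spread=2/3
Step 2: max=41/18, min=413/240, spread=401/720
Step 3: max=473/216, min=3883/2160, spread=847/2160
  -> spread < 1/2 first at step 3
Step 4: max=277981/129600, min=1581989/864000, spread=813653/2592000
Step 5: max=16415729/7776000, min=14421499/7776000, spread=199423/777600
Step 6: max=972641551/466560000, min=875725601/466560000, spread=1938319/9331200
Step 7: max=57806299109/27993600000, min=53018909659/27993600000, spread=95747789/559872000
Step 8: max=3441283785631/1679616000000, min=3206278002881/1679616000000, spread=940023131/6718464000

Answer: 3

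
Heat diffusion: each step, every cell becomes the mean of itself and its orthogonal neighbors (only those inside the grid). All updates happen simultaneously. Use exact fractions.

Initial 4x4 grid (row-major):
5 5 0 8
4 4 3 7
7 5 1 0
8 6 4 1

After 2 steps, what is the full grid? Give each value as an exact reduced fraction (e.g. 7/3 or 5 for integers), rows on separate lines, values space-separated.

Answer: 79/18 491/120 31/8 9/2
149/30 203/50 183/50 59/16
113/20 463/100 309/100 661/240
25/4 407/80 781/240 83/36

Derivation:
After step 1:
  14/3 7/2 4 5
  5 21/5 3 9/2
  6 23/5 13/5 9/4
  7 23/4 3 5/3
After step 2:
  79/18 491/120 31/8 9/2
  149/30 203/50 183/50 59/16
  113/20 463/100 309/100 661/240
  25/4 407/80 781/240 83/36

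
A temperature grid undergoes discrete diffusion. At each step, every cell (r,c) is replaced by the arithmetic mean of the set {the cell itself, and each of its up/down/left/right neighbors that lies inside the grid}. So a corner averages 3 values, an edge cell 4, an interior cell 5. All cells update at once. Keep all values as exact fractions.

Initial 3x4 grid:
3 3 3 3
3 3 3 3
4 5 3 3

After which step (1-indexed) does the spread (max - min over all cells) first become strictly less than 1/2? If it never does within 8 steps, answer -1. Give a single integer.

Step 1: max=4, min=3, spread=1
Step 2: max=11/3, min=3, spread=2/3
Step 3: max=1289/360, min=3, spread=209/360
Step 4: max=150071/43200, min=2747/900, spread=3643/8640
  -> spread < 1/2 first at step 4
Step 5: max=8873419/2592000, min=332551/108000, spread=178439/518400
Step 6: max=525128981/155520000, min=2241841/720000, spread=1635653/6220800
Step 7: max=31238176279/9331200000, min=609755023/194400000, spread=78797407/373248000
Step 8: max=1860720951461/559872000000, min=18416376941/5832000000, spread=741990121/4478976000

Answer: 4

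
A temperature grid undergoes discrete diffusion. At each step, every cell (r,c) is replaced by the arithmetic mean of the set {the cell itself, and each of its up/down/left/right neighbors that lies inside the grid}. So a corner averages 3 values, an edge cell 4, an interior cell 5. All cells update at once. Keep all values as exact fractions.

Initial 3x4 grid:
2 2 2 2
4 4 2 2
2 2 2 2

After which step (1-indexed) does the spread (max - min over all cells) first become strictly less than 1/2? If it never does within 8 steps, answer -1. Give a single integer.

Step 1: max=3, min=2, spread=1
Step 2: max=167/60, min=2, spread=47/60
Step 3: max=9781/3600, min=417/200, spread=91/144
Step 4: max=571199/216000, min=2573/1200, spread=108059/216000
Step 5: max=33783661/12960000, min=522659/240000, spread=222403/518400
  -> spread < 1/2 first at step 5
Step 6: max=1995925799/777600000, min=95760643/43200000, spread=10889369/31104000
Step 7: max=118456455541/46656000000, min=5816191537/2592000000, spread=110120063/373248000
Step 8: max=7035679516319/2799360000000, min=117645327161/51840000000, spread=5462654797/22394880000

Answer: 5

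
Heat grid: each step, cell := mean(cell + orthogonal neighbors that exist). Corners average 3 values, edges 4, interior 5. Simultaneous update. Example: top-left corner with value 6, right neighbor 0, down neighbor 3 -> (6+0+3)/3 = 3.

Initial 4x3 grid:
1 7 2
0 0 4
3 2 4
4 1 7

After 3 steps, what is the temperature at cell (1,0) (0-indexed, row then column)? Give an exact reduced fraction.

Step 1: cell (1,0) = 1
Step 2: cell (1,0) = 511/240
Step 3: cell (1,0) = 14911/7200
Full grid after step 3:
  5191/2160 6187/2400 6881/2160
  14911/7200 2723/1000 21311/7200
  17701/7200 7949/3000 2689/800
  1127/432 22831/7200 487/144

Answer: 14911/7200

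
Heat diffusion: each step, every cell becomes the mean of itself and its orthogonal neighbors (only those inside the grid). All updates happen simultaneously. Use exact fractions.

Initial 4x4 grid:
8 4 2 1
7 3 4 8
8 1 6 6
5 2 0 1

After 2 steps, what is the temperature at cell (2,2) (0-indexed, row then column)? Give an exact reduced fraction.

Step 1: cell (2,2) = 17/5
Step 2: cell (2,2) = 39/10
Full grid after step 2:
  205/36 257/60 229/60 67/18
  1313/240 463/100 193/50 137/30
  83/16 369/100 39/10 59/15
  49/12 53/16 599/240 59/18

Answer: 39/10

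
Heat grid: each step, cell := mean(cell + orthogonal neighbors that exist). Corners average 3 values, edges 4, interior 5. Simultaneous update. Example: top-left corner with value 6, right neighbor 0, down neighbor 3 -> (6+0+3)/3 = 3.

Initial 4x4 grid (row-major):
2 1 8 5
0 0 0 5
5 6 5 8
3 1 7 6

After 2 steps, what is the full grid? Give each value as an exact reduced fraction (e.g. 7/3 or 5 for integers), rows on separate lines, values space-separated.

Answer: 11/6 173/80 317/80 14/3
153/80 129/50 91/25 201/40
233/80 71/20 459/100 227/40
43/12 77/20 53/10 71/12

Derivation:
After step 1:
  1 11/4 7/2 6
  7/4 7/5 18/5 9/2
  7/2 17/5 26/5 6
  3 17/4 19/4 7
After step 2:
  11/6 173/80 317/80 14/3
  153/80 129/50 91/25 201/40
  233/80 71/20 459/100 227/40
  43/12 77/20 53/10 71/12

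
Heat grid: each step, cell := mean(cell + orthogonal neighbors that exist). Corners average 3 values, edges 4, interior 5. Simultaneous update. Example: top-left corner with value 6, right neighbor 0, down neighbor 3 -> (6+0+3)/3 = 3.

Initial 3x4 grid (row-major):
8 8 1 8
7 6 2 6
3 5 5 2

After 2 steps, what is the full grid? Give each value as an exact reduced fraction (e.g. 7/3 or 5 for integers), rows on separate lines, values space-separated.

Answer: 233/36 713/120 39/8 19/4
91/15 261/50 447/100 107/24
21/4 377/80 199/48 37/9

Derivation:
After step 1:
  23/3 23/4 19/4 5
  6 28/5 4 9/2
  5 19/4 7/2 13/3
After step 2:
  233/36 713/120 39/8 19/4
  91/15 261/50 447/100 107/24
  21/4 377/80 199/48 37/9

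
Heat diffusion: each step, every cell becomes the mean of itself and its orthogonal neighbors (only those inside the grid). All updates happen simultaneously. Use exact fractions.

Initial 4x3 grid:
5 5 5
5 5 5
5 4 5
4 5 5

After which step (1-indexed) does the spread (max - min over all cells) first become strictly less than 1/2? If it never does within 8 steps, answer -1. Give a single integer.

Step 1: max=5, min=9/2, spread=1/2
Step 2: max=5, min=41/9, spread=4/9
  -> spread < 1/2 first at step 2
Step 3: max=1987/400, min=33691/7200, spread=83/288
Step 4: max=35609/7200, min=303631/64800, spread=337/1296
Step 5: max=2360449/480000, min=18379979/3888000, spread=7396579/38880000
Step 6: max=63576727/12960000, min=1106097961/233280000, spread=61253/373248
Step 7: max=3801721943/777600000, min=66634458599/13996800000, spread=14372291/111974400
Step 8: max=227644507837/46656000000, min=4007305427941/839808000000, spread=144473141/1343692800

Answer: 2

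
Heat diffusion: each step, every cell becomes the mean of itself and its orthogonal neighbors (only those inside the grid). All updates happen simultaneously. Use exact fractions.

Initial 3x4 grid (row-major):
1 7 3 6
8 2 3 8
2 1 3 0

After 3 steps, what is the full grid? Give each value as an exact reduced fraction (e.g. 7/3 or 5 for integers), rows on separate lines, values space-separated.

Answer: 8957/2160 2879/720 313/72 9793/2160
3439/960 369/100 557/150 11669/2880
899/270 4313/1440 913/288 1867/540

Derivation:
After step 1:
  16/3 13/4 19/4 17/3
  13/4 21/5 19/5 17/4
  11/3 2 7/4 11/3
After step 2:
  71/18 263/60 131/30 44/9
  329/80 33/10 15/4 1043/240
  107/36 697/240 673/240 29/9
After step 3:
  8957/2160 2879/720 313/72 9793/2160
  3439/960 369/100 557/150 11669/2880
  899/270 4313/1440 913/288 1867/540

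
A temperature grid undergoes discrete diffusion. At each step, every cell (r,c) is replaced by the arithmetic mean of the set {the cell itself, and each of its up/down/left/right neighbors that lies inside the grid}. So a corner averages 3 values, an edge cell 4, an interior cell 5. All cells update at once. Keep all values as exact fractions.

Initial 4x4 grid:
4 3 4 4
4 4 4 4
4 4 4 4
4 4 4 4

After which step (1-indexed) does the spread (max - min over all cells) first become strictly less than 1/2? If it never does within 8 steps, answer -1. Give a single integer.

Answer: 1

Derivation:
Step 1: max=4, min=11/3, spread=1/3
  -> spread < 1/2 first at step 1
Step 2: max=4, min=449/120, spread=31/120
Step 3: max=4, min=4109/1080, spread=211/1080
Step 4: max=4, min=415157/108000, spread=16843/108000
Step 5: max=35921/9000, min=3749357/972000, spread=130111/972000
Step 6: max=2152841/540000, min=112997633/29160000, spread=3255781/29160000
Step 7: max=2148893/540000, min=3398846309/874800000, spread=82360351/874800000
Step 8: max=386293559/97200000, min=102224683109/26244000000, spread=2074577821/26244000000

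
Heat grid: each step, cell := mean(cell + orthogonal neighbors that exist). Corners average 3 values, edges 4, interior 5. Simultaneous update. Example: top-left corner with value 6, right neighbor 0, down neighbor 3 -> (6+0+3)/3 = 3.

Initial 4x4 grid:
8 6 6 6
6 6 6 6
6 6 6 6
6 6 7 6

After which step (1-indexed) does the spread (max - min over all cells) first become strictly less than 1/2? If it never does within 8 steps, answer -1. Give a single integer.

Answer: 3

Derivation:
Step 1: max=20/3, min=6, spread=2/3
Step 2: max=59/9, min=6, spread=5/9
Step 3: max=689/108, min=145/24, spread=73/216
  -> spread < 1/2 first at step 3
Step 4: max=20483/3240, min=21839/3600, spread=8279/32400
Step 5: max=3048031/486000, min=657773/108000, spread=35221/194400
Step 6: max=22757647/3645000, min=19783807/3240000, spread=4006913/29160000
Step 7: max=21772841/3499200, min=1486409113/243000000, spread=28792951/273375000
Step 8: max=1629155189/262440000, min=89304921257/14580000000, spread=10833303187/131220000000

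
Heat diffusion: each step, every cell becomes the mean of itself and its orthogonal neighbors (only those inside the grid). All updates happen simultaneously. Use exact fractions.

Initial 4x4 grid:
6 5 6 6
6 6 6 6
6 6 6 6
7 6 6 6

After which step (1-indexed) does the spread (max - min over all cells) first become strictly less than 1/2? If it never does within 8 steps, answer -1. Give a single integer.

Step 1: max=19/3, min=17/3, spread=2/3
Step 2: max=113/18, min=689/120, spread=193/360
Step 3: max=1337/216, min=12583/2160, spread=787/2160
  -> spread < 1/2 first at step 3
Step 4: max=199039/32400, min=632597/108000, spread=92599/324000
Step 5: max=5937013/972000, min=19078253/3240000, spread=2135371/9720000
Step 6: max=177349993/29160000, min=35876429/6075000, spread=25715669/145800000
Step 7: max=1060762859/174960000, min=17266106849/2916000000, spread=1239822403/8748000000
Step 8: max=158718121489/26244000000, min=259475776411/43740000000, spread=3790819553/32805000000

Answer: 3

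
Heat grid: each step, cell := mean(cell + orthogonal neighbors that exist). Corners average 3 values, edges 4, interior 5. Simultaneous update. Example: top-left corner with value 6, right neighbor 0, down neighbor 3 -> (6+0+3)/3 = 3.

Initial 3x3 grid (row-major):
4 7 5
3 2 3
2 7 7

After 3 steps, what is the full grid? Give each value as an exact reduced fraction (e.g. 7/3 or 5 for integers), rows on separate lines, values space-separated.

After step 1:
  14/3 9/2 5
  11/4 22/5 17/4
  4 9/2 17/3
After step 2:
  143/36 557/120 55/12
  949/240 102/25 1159/240
  15/4 557/120 173/36
After step 3:
  9049/2160 31099/7200 3373/720
  56723/14400 1661/375 65873/14400
  2963/720 31099/7200 10279/2160

Answer: 9049/2160 31099/7200 3373/720
56723/14400 1661/375 65873/14400
2963/720 31099/7200 10279/2160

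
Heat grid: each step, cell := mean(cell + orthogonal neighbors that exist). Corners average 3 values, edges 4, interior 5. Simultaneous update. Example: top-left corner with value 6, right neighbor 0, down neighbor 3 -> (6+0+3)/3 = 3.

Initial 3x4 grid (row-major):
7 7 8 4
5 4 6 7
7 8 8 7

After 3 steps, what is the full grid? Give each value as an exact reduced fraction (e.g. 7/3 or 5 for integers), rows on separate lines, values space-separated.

Answer: 1343/216 45371/7200 45551/7200 13811/2160
30109/4800 6373/1000 39253/6000 11719/1800
2771/432 23723/3600 12119/1800 1837/270

Derivation:
After step 1:
  19/3 13/2 25/4 19/3
  23/4 6 33/5 6
  20/3 27/4 29/4 22/3
After step 2:
  223/36 301/48 1541/240 223/36
  99/16 158/25 321/50 197/30
  115/18 20/3 419/60 247/36
After step 3:
  1343/216 45371/7200 45551/7200 13811/2160
  30109/4800 6373/1000 39253/6000 11719/1800
  2771/432 23723/3600 12119/1800 1837/270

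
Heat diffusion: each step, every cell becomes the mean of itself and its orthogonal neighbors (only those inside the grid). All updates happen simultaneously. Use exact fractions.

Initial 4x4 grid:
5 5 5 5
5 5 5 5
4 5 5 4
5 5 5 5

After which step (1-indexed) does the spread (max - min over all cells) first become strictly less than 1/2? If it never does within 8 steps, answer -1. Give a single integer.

Step 1: max=5, min=14/3, spread=1/3
  -> spread < 1/2 first at step 1
Step 2: max=5, min=569/120, spread=31/120
Step 3: max=1487/300, min=5189/1080, spread=821/5400
Step 4: max=44453/9000, min=156383/32400, spread=18239/162000
Step 5: max=1329311/270000, min=939721/194400, spread=434573/4860000
Step 6: max=7960117/1620000, min=141190331/29160000, spread=83671/1166400
Step 7: max=1192197827/243000000, min=4240452149/874800000, spread=257300141/4374000000
Step 8: max=35725474433/7290000000, min=21219255781/4374000000, spread=540072197/10935000000

Answer: 1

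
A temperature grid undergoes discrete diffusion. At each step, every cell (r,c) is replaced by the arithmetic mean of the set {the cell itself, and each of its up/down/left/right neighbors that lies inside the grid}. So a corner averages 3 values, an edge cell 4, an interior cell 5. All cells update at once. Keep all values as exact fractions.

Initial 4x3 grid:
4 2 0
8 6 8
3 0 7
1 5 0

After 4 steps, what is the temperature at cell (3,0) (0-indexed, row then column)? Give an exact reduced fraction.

Step 1: cell (3,0) = 3
Step 2: cell (3,0) = 5/2
Step 3: cell (3,0) = 763/240
Step 4: cell (3,0) = 235/72
Full grid after step 4:
  54677/12960 59531/14400 26831/6480
  174803/43200 49547/12000 43657/10800
  53537/14400 11023/3000 13853/3600
  235/72 97979/28800 2981/864

Answer: 235/72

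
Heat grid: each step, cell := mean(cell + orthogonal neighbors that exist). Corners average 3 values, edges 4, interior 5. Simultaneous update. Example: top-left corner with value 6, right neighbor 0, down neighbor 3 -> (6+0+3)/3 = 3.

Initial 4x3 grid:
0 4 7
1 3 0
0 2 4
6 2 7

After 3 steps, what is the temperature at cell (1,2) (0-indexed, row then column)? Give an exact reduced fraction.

Step 1: cell (1,2) = 7/2
Step 2: cell (1,2) = 149/48
Step 3: cell (1,2) = 22357/7200
Full grid after step 3:
  935/432 19367/7200 1349/432
  14857/7200 7663/3000 22357/7200
  17287/7200 5577/2000 23687/7200
  3041/1080 5261/1600 1913/540

Answer: 22357/7200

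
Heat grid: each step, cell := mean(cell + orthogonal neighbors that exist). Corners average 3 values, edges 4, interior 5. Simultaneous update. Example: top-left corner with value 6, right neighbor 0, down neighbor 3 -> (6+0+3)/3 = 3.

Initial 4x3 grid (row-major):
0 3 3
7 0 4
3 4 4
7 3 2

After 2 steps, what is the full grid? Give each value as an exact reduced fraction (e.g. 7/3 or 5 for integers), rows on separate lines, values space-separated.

After step 1:
  10/3 3/2 10/3
  5/2 18/5 11/4
  21/4 14/5 7/2
  13/3 4 3
After step 2:
  22/9 353/120 91/36
  881/240 263/100 791/240
  893/240 383/100 241/80
  163/36 53/15 7/2

Answer: 22/9 353/120 91/36
881/240 263/100 791/240
893/240 383/100 241/80
163/36 53/15 7/2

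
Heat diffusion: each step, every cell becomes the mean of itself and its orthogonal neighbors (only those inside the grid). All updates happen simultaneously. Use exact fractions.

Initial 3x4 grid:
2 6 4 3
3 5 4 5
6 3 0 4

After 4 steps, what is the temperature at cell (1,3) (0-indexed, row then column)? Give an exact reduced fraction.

Step 1: cell (1,3) = 4
Step 2: cell (1,3) = 73/20
Step 3: cell (1,3) = 4423/1200
Step 4: cell (1,3) = 264377/72000
Full grid after step 4:
  128849/32400 214219/54000 23431/6000 41743/10800
  421283/108000 689113/180000 74857/20000 264377/72000
  81841/21600 88639/24000 85099/24000 25237/7200

Answer: 264377/72000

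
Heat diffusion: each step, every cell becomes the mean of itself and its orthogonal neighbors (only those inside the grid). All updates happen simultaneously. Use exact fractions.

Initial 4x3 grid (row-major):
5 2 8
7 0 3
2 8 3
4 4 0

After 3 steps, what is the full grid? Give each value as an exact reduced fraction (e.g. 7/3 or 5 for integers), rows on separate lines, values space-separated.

Answer: 901/216 18781/4800 1711/432
28489/7200 4007/1000 13057/3600
29609/7200 21577/6000 3223/900
8159/2160 3323/900 1751/540

Derivation:
After step 1:
  14/3 15/4 13/3
  7/2 4 7/2
  21/4 17/5 7/2
  10/3 4 7/3
After step 2:
  143/36 67/16 139/36
  209/48 363/100 23/6
  929/240 403/100 191/60
  151/36 49/15 59/18
After step 3:
  901/216 18781/4800 1711/432
  28489/7200 4007/1000 13057/3600
  29609/7200 21577/6000 3223/900
  8159/2160 3323/900 1751/540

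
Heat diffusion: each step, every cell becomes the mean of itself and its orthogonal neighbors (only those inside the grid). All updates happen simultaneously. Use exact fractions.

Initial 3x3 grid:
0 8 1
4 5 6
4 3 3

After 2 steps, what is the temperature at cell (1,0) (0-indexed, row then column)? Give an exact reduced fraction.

Answer: 967/240

Derivation:
Step 1: cell (1,0) = 13/4
Step 2: cell (1,0) = 967/240
Full grid after step 2:
  43/12 177/40 49/12
  967/240 389/100 359/80
  32/9 997/240 23/6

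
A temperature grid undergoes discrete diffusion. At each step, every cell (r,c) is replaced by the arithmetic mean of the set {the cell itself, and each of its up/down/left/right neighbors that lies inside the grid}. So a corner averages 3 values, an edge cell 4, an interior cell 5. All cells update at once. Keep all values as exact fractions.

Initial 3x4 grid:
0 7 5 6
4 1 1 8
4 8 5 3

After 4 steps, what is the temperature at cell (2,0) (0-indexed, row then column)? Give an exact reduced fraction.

Answer: 517969/129600

Derivation:
Step 1: cell (2,0) = 16/3
Step 2: cell (2,0) = 145/36
Step 3: cell (2,0) = 2243/540
Step 4: cell (2,0) = 517969/129600
Full grid after step 4:
  478919/129600 13531/3375 59729/13500 308417/64800
  1116317/288000 161191/40000 201343/45000 2044973/432000
  517969/129600 915359/216000 966539/216000 19037/4050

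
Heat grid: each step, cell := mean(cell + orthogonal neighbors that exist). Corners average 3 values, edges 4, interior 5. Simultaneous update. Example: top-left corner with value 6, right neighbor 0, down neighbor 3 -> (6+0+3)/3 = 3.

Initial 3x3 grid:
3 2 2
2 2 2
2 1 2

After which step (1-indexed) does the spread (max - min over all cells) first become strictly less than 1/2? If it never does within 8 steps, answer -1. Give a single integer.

Answer: 3

Derivation:
Step 1: max=7/3, min=5/3, spread=2/3
Step 2: max=41/18, min=413/240, spread=401/720
Step 3: max=2299/1080, min=3883/2160, spread=143/432
  -> spread < 1/2 first at step 3
Step 4: max=135923/64800, min=241721/129600, spread=1205/5184
Step 5: max=7965031/3888000, min=14661187/7776000, spread=10151/62208
Step 6: max=473353007/233280000, min=893257889/466560000, spread=85517/746496
Step 7: max=28122395179/13996800000, min=53993443483/27993600000, spread=720431/8957952
Step 8: max=1678233044363/839808000000, min=3261634510601/1679616000000, spread=6069221/107495424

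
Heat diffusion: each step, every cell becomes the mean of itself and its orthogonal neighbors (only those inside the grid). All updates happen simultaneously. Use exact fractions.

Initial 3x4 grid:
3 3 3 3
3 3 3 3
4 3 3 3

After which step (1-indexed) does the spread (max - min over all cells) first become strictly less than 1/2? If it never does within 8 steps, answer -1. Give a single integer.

Answer: 1

Derivation:
Step 1: max=10/3, min=3, spread=1/3
  -> spread < 1/2 first at step 1
Step 2: max=59/18, min=3, spread=5/18
Step 3: max=689/216, min=3, spread=41/216
Step 4: max=81977/25920, min=3, spread=4217/25920
Step 5: max=4874749/1555200, min=21679/7200, spread=38417/311040
Step 6: max=291136211/93312000, min=434597/144000, spread=1903471/18662400
Step 7: max=17397149089/5598720000, min=13075759/4320000, spread=18038617/223948800
Step 8: max=1041037782851/335923200000, min=1179326759/388800000, spread=883978523/13436928000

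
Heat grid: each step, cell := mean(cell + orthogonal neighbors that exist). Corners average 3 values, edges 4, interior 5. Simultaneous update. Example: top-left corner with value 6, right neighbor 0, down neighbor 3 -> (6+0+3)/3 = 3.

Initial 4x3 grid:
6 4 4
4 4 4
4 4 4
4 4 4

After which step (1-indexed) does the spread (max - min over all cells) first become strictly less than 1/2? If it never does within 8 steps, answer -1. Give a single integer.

Answer: 3

Derivation:
Step 1: max=14/3, min=4, spread=2/3
Step 2: max=41/9, min=4, spread=5/9
Step 3: max=473/108, min=4, spread=41/108
  -> spread < 1/2 first at step 3
Step 4: max=56057/12960, min=4, spread=4217/12960
Step 5: max=3319549/777600, min=14479/3600, spread=38417/155520
Step 6: max=197824211/46656000, min=290597/72000, spread=1903471/9331200
Step 7: max=11798429089/2799360000, min=8755759/2160000, spread=18038617/111974400
Step 8: max=705114582851/167961600000, min=790526759/194400000, spread=883978523/6718464000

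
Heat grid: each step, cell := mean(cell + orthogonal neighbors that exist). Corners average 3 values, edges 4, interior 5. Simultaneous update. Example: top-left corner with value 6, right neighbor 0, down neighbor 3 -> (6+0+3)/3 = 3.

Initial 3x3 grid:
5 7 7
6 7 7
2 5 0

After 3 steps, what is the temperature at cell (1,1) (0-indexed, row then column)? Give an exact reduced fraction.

Answer: 32951/6000

Derivation:
Step 1: cell (1,1) = 32/5
Step 2: cell (1,1) = 533/100
Step 3: cell (1,1) = 32951/6000
Full grid after step 3:
  2129/360 14333/2400 1471/240
  18787/3600 32951/6000 8597/1600
  5137/1080 33149/7200 3473/720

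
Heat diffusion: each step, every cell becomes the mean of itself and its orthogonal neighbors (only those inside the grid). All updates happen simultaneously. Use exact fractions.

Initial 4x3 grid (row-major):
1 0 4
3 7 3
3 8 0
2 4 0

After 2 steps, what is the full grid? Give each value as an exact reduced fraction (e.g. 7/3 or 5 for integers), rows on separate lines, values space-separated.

Answer: 47/18 163/60 53/18
391/120 93/25 767/240
149/40 377/100 719/240
7/2 367/120 91/36

Derivation:
After step 1:
  4/3 3 7/3
  7/2 21/5 7/2
  4 22/5 11/4
  3 7/2 4/3
After step 2:
  47/18 163/60 53/18
  391/120 93/25 767/240
  149/40 377/100 719/240
  7/2 367/120 91/36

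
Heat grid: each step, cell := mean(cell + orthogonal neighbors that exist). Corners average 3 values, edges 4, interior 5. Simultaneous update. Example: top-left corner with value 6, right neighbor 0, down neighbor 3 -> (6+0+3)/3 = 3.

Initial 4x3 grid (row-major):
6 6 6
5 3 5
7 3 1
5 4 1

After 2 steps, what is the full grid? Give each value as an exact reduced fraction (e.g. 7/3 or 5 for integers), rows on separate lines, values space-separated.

Answer: 97/18 1259/240 44/9
1219/240 89/20 979/240
1151/240 15/4 237/80
163/36 851/240 31/12

Derivation:
After step 1:
  17/3 21/4 17/3
  21/4 22/5 15/4
  5 18/5 5/2
  16/3 13/4 2
After step 2:
  97/18 1259/240 44/9
  1219/240 89/20 979/240
  1151/240 15/4 237/80
  163/36 851/240 31/12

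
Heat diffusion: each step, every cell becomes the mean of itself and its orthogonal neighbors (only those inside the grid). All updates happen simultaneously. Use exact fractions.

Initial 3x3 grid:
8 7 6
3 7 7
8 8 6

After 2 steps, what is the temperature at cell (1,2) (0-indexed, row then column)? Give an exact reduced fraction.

Answer: 797/120

Derivation:
Step 1: cell (1,2) = 13/2
Step 2: cell (1,2) = 797/120
Full grid after step 2:
  13/2 391/60 121/18
  757/120 673/100 797/120
  241/36 1619/240 83/12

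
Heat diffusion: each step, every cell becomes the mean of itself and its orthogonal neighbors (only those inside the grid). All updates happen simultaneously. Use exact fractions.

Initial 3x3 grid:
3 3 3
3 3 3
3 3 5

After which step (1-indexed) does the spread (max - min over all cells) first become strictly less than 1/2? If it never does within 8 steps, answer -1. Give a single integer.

Answer: 3

Derivation:
Step 1: max=11/3, min=3, spread=2/3
Step 2: max=32/9, min=3, spread=5/9
Step 3: max=365/108, min=3, spread=41/108
  -> spread < 1/2 first at step 3
Step 4: max=21571/6480, min=551/180, spread=347/1296
Step 5: max=1273337/388800, min=5557/1800, spread=2921/15552
Step 6: max=75812539/23328000, min=673483/216000, spread=24611/186624
Step 7: max=4517762033/1399680000, min=15236741/4860000, spread=207329/2239488
Step 8: max=269972352451/83980800000, min=816401599/259200000, spread=1746635/26873856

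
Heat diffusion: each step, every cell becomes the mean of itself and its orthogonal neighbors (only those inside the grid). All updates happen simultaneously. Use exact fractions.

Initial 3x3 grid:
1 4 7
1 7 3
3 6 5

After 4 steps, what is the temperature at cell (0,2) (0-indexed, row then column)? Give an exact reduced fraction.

Answer: 585959/129600

Derivation:
Step 1: cell (0,2) = 14/3
Step 2: cell (0,2) = 179/36
Step 3: cell (0,2) = 9817/2160
Step 4: cell (0,2) = 585959/129600
Full grid after step 4:
  18067/4800 3516553/864000 585959/129600
  203183/54000 767893/180000 1975339/432000
  516559/129600 1235101/288000 608309/129600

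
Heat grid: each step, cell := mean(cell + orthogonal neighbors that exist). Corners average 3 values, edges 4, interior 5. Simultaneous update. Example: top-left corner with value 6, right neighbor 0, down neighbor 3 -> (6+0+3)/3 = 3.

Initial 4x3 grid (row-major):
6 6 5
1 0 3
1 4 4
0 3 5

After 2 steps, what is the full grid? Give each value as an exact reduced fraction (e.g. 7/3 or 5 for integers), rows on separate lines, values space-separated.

Answer: 127/36 321/80 143/36
319/120 289/100 217/60
217/120 137/50 67/20
35/18 161/60 11/3

Derivation:
After step 1:
  13/3 17/4 14/3
  2 14/5 3
  3/2 12/5 4
  4/3 3 4
After step 2:
  127/36 321/80 143/36
  319/120 289/100 217/60
  217/120 137/50 67/20
  35/18 161/60 11/3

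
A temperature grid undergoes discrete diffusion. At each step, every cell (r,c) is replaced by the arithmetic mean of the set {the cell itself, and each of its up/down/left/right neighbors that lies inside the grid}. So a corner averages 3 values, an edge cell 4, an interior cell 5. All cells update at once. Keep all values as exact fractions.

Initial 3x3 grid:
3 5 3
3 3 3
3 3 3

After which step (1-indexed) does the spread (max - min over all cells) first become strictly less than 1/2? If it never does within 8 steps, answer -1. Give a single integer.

Step 1: max=11/3, min=3, spread=2/3
Step 2: max=427/120, min=3, spread=67/120
Step 3: max=3677/1080, min=307/100, spread=1807/5400
  -> spread < 1/2 first at step 3
Step 4: max=1453963/432000, min=8461/2700, spread=33401/144000
Step 5: max=12893933/3888000, min=853391/270000, spread=3025513/19440000
Step 6: max=5130526867/1555200000, min=45955949/14400000, spread=53531/497664
Step 7: max=305968925849/93312000000, min=12455116051/3888000000, spread=450953/5971968
Step 8: max=18305063560603/5598720000000, min=1500688610519/466560000000, spread=3799043/71663616

Answer: 3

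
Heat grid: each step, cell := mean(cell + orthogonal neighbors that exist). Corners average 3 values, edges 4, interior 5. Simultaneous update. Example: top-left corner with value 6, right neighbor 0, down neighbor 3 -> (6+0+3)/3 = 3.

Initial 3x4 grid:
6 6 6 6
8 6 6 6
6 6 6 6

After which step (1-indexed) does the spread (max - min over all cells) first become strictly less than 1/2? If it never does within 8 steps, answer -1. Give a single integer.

Answer: 3

Derivation:
Step 1: max=20/3, min=6, spread=2/3
Step 2: max=787/120, min=6, spread=67/120
Step 3: max=6917/1080, min=6, spread=437/1080
  -> spread < 1/2 first at step 3
Step 4: max=2749531/432000, min=3009/500, spread=29951/86400
Step 5: max=24543821/3888000, min=20408/3375, spread=206761/777600
Step 6: max=9787395571/1555200000, min=16365671/2700000, spread=14430763/62208000
Step 7: max=584979741689/93312000000, min=1313652727/216000000, spread=139854109/746496000
Step 8: max=35014791890251/5598720000000, min=118491228977/19440000000, spread=7114543559/44789760000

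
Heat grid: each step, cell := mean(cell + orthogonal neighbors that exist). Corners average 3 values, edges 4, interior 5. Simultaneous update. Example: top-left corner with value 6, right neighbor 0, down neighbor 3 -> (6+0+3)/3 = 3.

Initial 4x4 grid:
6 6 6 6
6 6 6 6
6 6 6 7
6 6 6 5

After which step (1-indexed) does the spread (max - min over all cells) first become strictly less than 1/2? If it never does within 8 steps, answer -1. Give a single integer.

Answer: 2

Derivation:
Step 1: max=25/4, min=23/4, spread=1/2
Step 2: max=489/80, min=71/12, spread=47/240
  -> spread < 1/2 first at step 2
Step 3: max=14609/2400, min=14299/2400, spread=31/240
Step 4: max=130889/21600, min=143531/24000, spread=17111/216000
Step 5: max=13063073/2160000, min=1293811/216000, spread=124963/2160000
Step 6: max=117490553/19440000, min=25902637/4320000, spread=1857373/38880000
Step 7: max=5633267/933120, min=233174183/38880000, spread=2317913/58320000
Step 8: max=105574205489/17496000000, min=34996186753/5832000000, spread=58564523/1749600000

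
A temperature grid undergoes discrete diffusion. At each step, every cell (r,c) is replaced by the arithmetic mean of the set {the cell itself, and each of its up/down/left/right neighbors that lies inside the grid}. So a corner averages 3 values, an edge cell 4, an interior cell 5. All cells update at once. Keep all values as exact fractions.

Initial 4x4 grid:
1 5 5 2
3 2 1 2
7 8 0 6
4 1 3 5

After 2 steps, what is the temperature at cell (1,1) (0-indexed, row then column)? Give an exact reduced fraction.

Step 1: cell (1,1) = 19/5
Step 2: cell (1,1) = 159/50
Full grid after step 2:
  19/6 133/40 23/8 3
  311/80 159/50 77/25 11/4
  327/80 41/10 147/50 107/30
  9/2 277/80 871/240 61/18

Answer: 159/50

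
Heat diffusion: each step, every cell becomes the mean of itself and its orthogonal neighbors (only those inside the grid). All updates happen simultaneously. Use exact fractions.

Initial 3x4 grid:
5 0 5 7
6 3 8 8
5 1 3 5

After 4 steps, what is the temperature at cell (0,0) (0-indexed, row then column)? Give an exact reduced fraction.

Answer: 104443/25920

Derivation:
Step 1: cell (0,0) = 11/3
Step 2: cell (0,0) = 35/9
Step 3: cell (0,0) = 2119/540
Step 4: cell (0,0) = 104443/25920
Full grid after step 4:
  104443/25920 37417/8640 216161/43200 71639/12960
  137233/34560 306283/72000 3683/750 4369/800
  11387/2880 12049/2880 205711/43200 68239/12960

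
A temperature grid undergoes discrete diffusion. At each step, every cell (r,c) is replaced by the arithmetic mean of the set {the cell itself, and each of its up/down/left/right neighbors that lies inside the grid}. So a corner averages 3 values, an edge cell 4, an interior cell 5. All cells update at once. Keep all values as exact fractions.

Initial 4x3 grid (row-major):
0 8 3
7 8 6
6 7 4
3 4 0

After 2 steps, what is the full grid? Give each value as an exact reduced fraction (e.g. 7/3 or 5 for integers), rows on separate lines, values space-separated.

Answer: 5 1357/240 47/9
29/5 113/20 671/120
317/60 53/10 539/120
163/36 163/40 125/36

Derivation:
After step 1:
  5 19/4 17/3
  21/4 36/5 21/4
  23/4 29/5 17/4
  13/3 7/2 8/3
After step 2:
  5 1357/240 47/9
  29/5 113/20 671/120
  317/60 53/10 539/120
  163/36 163/40 125/36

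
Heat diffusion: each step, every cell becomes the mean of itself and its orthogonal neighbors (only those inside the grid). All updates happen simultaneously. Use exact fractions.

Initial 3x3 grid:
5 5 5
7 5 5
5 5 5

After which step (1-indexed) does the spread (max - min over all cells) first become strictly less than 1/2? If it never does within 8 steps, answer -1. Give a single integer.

Step 1: max=17/3, min=5, spread=2/3
Step 2: max=667/120, min=5, spread=67/120
Step 3: max=5837/1080, min=507/100, spread=1807/5400
  -> spread < 1/2 first at step 3
Step 4: max=2317963/432000, min=13861/2700, spread=33401/144000
Step 5: max=20669933/3888000, min=1393391/270000, spread=3025513/19440000
Step 6: max=8240926867/1555200000, min=74755949/14400000, spread=53531/497664
Step 7: max=492592925849/93312000000, min=20231116051/3888000000, spread=450953/5971968
Step 8: max=29502503560603/5598720000000, min=2433808610519/466560000000, spread=3799043/71663616

Answer: 3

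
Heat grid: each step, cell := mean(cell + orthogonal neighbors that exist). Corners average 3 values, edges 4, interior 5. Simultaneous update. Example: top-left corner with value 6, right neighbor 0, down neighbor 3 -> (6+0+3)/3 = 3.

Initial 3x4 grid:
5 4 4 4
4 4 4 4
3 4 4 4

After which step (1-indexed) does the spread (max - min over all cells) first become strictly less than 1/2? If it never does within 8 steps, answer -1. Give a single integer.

Answer: 2

Derivation:
Step 1: max=13/3, min=11/3, spread=2/3
Step 2: max=151/36, min=137/36, spread=7/18
  -> spread < 1/2 first at step 2
Step 3: max=1777/432, min=1679/432, spread=49/216
Step 4: max=10553/2592, min=10183/2592, spread=185/1296
Step 5: max=62923/15552, min=61493/15552, spread=715/7776
Step 6: max=125387/31104, min=123445/31104, spread=971/15552
Step 7: max=187639/46656, min=185609/46656, spread=1015/23328
Step 8: max=8992177/2239488, min=8923727/2239488, spread=34225/1119744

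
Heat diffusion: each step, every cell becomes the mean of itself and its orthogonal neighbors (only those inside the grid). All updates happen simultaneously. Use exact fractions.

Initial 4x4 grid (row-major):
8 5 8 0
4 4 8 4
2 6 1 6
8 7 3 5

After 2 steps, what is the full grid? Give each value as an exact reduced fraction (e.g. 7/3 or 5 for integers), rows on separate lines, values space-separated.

After step 1:
  17/3 25/4 21/4 4
  9/2 27/5 5 9/2
  5 4 24/5 4
  17/3 6 4 14/3
After step 2:
  197/36 677/120 41/8 55/12
  617/120 503/100 499/100 35/8
  115/24 126/25 109/25 539/120
  50/9 59/12 73/15 38/9

Answer: 197/36 677/120 41/8 55/12
617/120 503/100 499/100 35/8
115/24 126/25 109/25 539/120
50/9 59/12 73/15 38/9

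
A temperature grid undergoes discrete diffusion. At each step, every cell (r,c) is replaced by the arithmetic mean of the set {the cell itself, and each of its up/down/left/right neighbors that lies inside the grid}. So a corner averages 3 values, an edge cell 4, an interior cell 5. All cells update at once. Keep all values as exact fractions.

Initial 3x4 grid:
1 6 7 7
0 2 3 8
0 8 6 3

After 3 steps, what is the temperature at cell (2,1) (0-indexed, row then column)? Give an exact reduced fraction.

Step 1: cell (2,1) = 4
Step 2: cell (2,1) = 58/15
Step 3: cell (2,1) = 1337/360
Full grid after step 3:
  3139/1080 5563/1440 1487/288 1579/270
  517/192 751/200 499/100 5347/960
  6283/2160 1337/360 689/144 11617/2160

Answer: 1337/360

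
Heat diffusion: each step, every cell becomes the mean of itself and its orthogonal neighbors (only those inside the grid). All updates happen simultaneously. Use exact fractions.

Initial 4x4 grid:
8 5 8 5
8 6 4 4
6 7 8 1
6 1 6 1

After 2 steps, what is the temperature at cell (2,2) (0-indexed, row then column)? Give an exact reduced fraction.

Step 1: cell (2,2) = 26/5
Step 2: cell (2,2) = 243/50
Full grid after step 2:
  83/12 101/16 287/48 44/9
  107/16 627/100 131/25 14/3
  1421/240 571/100 243/50 223/60
  193/36 71/15 253/60 61/18

Answer: 243/50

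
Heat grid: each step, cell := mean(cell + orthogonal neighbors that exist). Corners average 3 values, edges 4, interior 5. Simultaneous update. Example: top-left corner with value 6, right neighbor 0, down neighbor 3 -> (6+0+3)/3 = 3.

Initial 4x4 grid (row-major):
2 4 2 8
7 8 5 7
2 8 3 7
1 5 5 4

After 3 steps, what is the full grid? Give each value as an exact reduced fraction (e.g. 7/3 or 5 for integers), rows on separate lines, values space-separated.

After step 1:
  13/3 4 19/4 17/3
  19/4 32/5 5 27/4
  9/2 26/5 28/5 21/4
  8/3 19/4 17/4 16/3
After step 2:
  157/36 1169/240 233/48 103/18
  1199/240 507/100 57/10 17/3
  1027/240 529/100 253/50 86/15
  143/36 253/60 299/60 89/18
After step 3:
  2561/540 34481/7200 7613/1440 2339/432
  33671/7200 3889/750 31621/6000 1027/180
  33367/7200 28699/6000 803/150 1204/225
  8977/2160 2077/450 4321/900 2819/540

Answer: 2561/540 34481/7200 7613/1440 2339/432
33671/7200 3889/750 31621/6000 1027/180
33367/7200 28699/6000 803/150 1204/225
8977/2160 2077/450 4321/900 2819/540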